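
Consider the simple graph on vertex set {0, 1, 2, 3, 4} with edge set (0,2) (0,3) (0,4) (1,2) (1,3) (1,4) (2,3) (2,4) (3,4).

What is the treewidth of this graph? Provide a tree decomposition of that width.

Treewidth 3.
One such decomposition:
Bags: B1 = {0, 2, 3, 4}  B2 = {1, 2, 3, 4}
Tree: B1–B2

Each bag holds 4 vertices, so the decomposition has width 3, which upper-bounds the treewidth. Conversely, {0, 2, 3, 4} is a clique of size 4, and the vertices of any clique must share a bag in every tree decomposition; so some bag has ≥ 4 vertices and tw(G) ≥ 3. The upper and lower bounds meet at 3, so that is the treewidth.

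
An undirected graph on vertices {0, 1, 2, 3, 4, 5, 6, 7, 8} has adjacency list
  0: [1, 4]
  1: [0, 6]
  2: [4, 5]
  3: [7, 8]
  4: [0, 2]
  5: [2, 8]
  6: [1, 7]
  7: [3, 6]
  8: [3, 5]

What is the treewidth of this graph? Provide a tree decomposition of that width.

Treewidth 2.
One optimal decomposition is:
Bags: B1 = {0, 2, 4}  B2 = {0, 1, 2}  B3 = {1, 2, 6}  B4 = {2, 6, 7}  B5 = {2, 3, 7}  B6 = {2, 3, 8}  B7 = {2, 5, 8}
Tree: B1–B2, B2–B3, B3–B4, B4–B5, B5–B6, B6–B7

Each bag holds 3 vertices, so the decomposition has width 2, which upper-bounds the treewidth. For the lower bound, G contains the cycle 2–4–0–1–6–7–3–8–5–2, so G is not a forest; only forests have treewidth ≤ 1, hence tw(G) ≥ 2. The upper and lower bounds meet at 2, so that is the treewidth.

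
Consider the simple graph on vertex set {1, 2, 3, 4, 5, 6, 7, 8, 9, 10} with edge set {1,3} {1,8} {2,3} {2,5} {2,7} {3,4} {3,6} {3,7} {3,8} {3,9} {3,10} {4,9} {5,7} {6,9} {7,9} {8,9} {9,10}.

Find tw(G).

2

A width-2 tree decomposition is:
Bags: B1 = {3, 7, 9}  B2 = {3, 9, 10}  B3 = {3, 8, 9}  B4 = {3, 6, 9}  B5 = {2, 3, 7}  B6 = {1, 3, 8}  B7 = {3, 4, 9}  B8 = {2, 5, 7}
Tree: B1–B2, B1–B3, B3–B4, B1–B5, B3–B6, B4–B7, B5–B8
Each bag holds 3 vertices, so the decomposition has width 2, which upper-bounds the treewidth. Conversely, {1, 3, 8} is a clique of size 3, and the vertices of any clique must share a bag in every tree decomposition; so some bag has ≥ 3 vertices and tw(G) ≥ 2. The upper and lower bounds meet at 2, so that is the treewidth.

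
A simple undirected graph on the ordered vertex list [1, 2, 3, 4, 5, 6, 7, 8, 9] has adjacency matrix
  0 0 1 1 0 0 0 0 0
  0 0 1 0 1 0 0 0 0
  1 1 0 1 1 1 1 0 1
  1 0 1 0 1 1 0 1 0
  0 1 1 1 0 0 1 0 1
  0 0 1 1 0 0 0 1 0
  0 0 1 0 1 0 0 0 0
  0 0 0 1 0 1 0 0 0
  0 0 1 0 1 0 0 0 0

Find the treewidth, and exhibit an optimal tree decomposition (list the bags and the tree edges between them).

Treewidth 2.
Bags: B1 = {3, 4, 6}  B2 = {3, 4, 5}  B3 = {1, 3, 4}  B4 = {4, 6, 8}  B5 = {3, 5, 9}  B6 = {3, 5, 7}  B7 = {2, 3, 5}
Tree: B1–B2, B1–B3, B1–B4, B2–B5, B5–B6, B2–B7

The largest bag has 3 vertices, giving width 2; this decomposition certifies tw(G) ≤ 2. Conversely, {4, 6, 8} is a clique of size 3, and the vertices of any clique must share a bag in every tree decomposition; so some bag has ≥ 3 vertices and tw(G) ≥ 2. Combining the bounds, tw(G) = 2.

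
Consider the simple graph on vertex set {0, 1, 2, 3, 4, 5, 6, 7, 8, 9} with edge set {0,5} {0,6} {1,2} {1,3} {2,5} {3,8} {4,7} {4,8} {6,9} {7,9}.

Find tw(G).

A width-2 tree decomposition is:
Bags: B1 = {1, 2, 5}  B2 = {0, 1, 5}  B3 = {0, 1, 6}  B4 = {1, 6, 9}  B5 = {1, 7, 9}  B6 = {1, 4, 7}  B7 = {1, 4, 8}  B8 = {1, 3, 8}
Tree: B1–B2, B2–B3, B3–B4, B4–B5, B5–B6, B6–B7, B7–B8
The largest bag has 3 vertices, giving width 2; this decomposition certifies tw(G) ≤ 2. Since 1–2–5–0–6–9–7–4–8–3–1 is a cycle in G, G is not acyclic. Forests are exactly the graphs of treewidth ≤ 1, so tw(G) ≥ 2. Therefore the treewidth is 2.

2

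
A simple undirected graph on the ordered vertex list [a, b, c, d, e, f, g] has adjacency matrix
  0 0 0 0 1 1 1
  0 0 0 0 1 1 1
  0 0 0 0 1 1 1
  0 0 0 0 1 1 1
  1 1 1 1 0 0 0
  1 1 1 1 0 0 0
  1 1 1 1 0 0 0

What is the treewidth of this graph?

3

A width-3 tree decomposition is:
Bags: B1 = {d, e, f, g}  B2 = {a, e, f, g}  B3 = {b, e, f, g}  B4 = {c, e, f, g}
Tree: B1–B2, B2–B3, B3–B4
Every bag has size at most 4, so the width is 4 − 1 = 3 and tw(G) ≤ 3. For the lower bound: the 4 vertex sets {d,g}, {a,e}, {f}, {b} are disjoint, each induces a connected subgraph, and every pair is joined by at least one edge of G. Contracting each set to a single vertex therefore yields K_{4} as a minor, and since treewidth is minor-monotone, tw(G) ≥ tw(K_{4}) = 3. Hence tw(G) = 3 exactly.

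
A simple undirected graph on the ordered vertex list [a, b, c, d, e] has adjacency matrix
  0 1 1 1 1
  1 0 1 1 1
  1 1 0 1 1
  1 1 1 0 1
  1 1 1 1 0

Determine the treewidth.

4

A width-4 tree decomposition is:
Bags: B1 = {a, b, c, d, e}
Tree: (single bag)
With just one bag of size 5, the width is 5 − 1 = 4, so tw(G) ≤ 4. On the other hand G contains the 5-clique {a, b, c, d, e}. A clique must lie in a single bag of any decomposition, so no decomposition can have width below 4. Hence tw(G) = 4 exactly.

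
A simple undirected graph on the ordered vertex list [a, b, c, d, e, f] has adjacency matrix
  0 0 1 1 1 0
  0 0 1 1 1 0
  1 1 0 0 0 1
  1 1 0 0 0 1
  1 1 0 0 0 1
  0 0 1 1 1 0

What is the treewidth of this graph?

3

A width-3 tree decomposition is:
Bags: B1 = {a, b, d, f}  B2 = {a, b, c, f}  B3 = {a, b, e, f}
Tree: B1–B2, B2–B3
The largest bag has 4 vertices, giving width 3; this decomposition certifies tw(G) ≤ 3. For the lower bound: the 4 vertex sets {b,d}, {a,c}, {f}, {e} are disjoint, each induces a connected subgraph, and every pair is joined by at least one edge of G. Contracting each set to a single vertex therefore yields K_{4} as a minor, and since treewidth is minor-monotone, tw(G) ≥ tw(K_{4}) = 3. Hence tw(G) = 3 exactly.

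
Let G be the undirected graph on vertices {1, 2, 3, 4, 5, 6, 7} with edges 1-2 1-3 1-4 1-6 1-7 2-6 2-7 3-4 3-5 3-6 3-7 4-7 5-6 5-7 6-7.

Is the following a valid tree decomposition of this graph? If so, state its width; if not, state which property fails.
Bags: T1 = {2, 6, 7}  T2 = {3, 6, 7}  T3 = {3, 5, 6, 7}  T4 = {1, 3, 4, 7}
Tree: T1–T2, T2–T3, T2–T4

No — edge (1,6) lies in no bag.

A tree decomposition must satisfy three properties: every vertex lies in some bag; for every edge, both endpoints lie together in some bag; and for every vertex, the bags containing it form a connected subtree. Here edge (1,6) lies in no bag, so the decomposition is invalid.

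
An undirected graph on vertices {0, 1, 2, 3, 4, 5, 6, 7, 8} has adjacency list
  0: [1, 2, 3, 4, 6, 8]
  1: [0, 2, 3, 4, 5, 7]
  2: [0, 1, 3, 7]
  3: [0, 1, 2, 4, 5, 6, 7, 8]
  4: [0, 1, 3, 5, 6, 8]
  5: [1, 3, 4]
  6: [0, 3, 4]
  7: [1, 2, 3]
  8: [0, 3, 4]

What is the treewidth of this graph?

3

A width-3 tree decomposition is:
Bags: B1 = {0, 3, 4, 6}  B2 = {0, 1, 3, 4}  B3 = {0, 3, 4, 8}  B4 = {1, 3, 4, 5}  B5 = {0, 1, 2, 3}  B6 = {1, 2, 3, 7}
Tree: B1–B2, B1–B3, B2–B4, B2–B5, B5–B6
Every bag has size at most 4, so the width is 4 − 1 = 3 and tw(G) ≤ 3. Conversely, {0, 1, 2, 3} is a clique of size 4, and the vertices of any clique must share a bag in every tree decomposition; so some bag has ≥ 4 vertices and tw(G) ≥ 3. Therefore the treewidth is 3.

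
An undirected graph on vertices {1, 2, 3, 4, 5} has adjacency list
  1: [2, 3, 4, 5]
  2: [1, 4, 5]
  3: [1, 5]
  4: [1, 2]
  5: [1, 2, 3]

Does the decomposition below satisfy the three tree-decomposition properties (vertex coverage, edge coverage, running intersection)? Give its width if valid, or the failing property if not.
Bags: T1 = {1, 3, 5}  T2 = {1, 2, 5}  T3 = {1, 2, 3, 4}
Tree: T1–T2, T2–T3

A tree decomposition must satisfy three properties: every vertex lies in some bag; for every edge, both endpoints lie together in some bag; and for every vertex, the bags containing it form a connected subtree. Here bags containing vertex 3 are not connected in the tree, so the decomposition is invalid.

No — bags containing vertex 3 are not connected in the tree.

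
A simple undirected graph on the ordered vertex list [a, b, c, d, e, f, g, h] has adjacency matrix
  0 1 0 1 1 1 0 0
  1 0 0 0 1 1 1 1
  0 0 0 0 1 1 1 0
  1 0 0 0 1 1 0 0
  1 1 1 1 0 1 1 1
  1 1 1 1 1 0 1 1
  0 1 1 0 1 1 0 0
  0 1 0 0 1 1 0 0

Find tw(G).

3

A width-3 tree decomposition is:
Bags: B1 = {a, b, e, f}  B2 = {a, d, e, f}  B3 = {b, e, f, g}  B4 = {b, e, f, h}  B5 = {c, e, f, g}
Tree: B1–B2, B1–B3, B3–B4, B3–B5
The largest bag has 4 vertices, giving width 3; this decomposition certifies tw(G) ≤ 3. Conversely, {a, d, e, f} is a clique of size 4, and the vertices of any clique must share a bag in every tree decomposition; so some bag has ≥ 4 vertices and tw(G) ≥ 3. Therefore the treewidth is 3.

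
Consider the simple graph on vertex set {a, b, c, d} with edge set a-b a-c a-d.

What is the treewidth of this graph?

A width-1 tree decomposition is:
Bags: B1 = {a, d}  B2 = {a, c}  B3 = {a, b}
Tree: B1–B2, B2–B3
Every bag has size at most 2, so the width is 2 − 1 = 1 and tw(G) ≤ 1. Any graph with an edge has treewidth ≥ 1, and G has the edge d–a. The upper and lower bounds meet at 1, so that is the treewidth.

1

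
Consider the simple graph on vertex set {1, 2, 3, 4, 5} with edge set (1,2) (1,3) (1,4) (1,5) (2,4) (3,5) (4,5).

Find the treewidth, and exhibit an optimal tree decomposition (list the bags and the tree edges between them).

Every bag has size at most 3, so the width is 3 − 1 = 2 and tw(G) ≤ 2. For the lower bound, the 3 vertices {1, 3, 5} are pairwise adjacent, and any tree decomposition puts a clique entirely inside one bag — forcing width ≥ 2. The upper and lower bounds meet at 2, so that is the treewidth.

Treewidth 2.
One such decomposition:
Bags: B1 = {1, 3, 5}  B2 = {1, 4, 5}  B3 = {1, 2, 4}
Tree: B1–B2, B2–B3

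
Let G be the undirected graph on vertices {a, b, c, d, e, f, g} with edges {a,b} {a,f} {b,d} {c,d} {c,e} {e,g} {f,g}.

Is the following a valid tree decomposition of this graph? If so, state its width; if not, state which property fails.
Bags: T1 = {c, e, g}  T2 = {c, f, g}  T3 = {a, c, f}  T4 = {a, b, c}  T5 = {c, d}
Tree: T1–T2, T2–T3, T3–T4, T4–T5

A tree decomposition must satisfy three properties: every vertex lies in some bag; for every edge, both endpoints lie together in some bag; and for every vertex, the bags containing it form a connected subtree. Here edge (b,d) lies in no bag, so the decomposition is invalid.

No — edge (b,d) lies in no bag.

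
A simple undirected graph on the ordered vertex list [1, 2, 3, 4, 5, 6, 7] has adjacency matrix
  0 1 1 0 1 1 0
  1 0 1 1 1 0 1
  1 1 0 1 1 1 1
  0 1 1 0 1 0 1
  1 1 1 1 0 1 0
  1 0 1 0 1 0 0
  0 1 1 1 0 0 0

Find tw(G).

A width-3 tree decomposition is:
Bags: B1 = {1, 2, 3, 5}  B2 = {2, 3, 4, 5}  B3 = {1, 3, 5, 6}  B4 = {2, 3, 4, 7}
Tree: B1–B2, B1–B3, B2–B4
Each bag holds 4 vertices, so the decomposition has width 3, which upper-bounds the treewidth. Conversely, {1, 2, 3, 5} is a clique of size 4, and the vertices of any clique must share a bag in every tree decomposition; so some bag has ≥ 4 vertices and tw(G) ≥ 3. Hence tw(G) = 3 exactly.

3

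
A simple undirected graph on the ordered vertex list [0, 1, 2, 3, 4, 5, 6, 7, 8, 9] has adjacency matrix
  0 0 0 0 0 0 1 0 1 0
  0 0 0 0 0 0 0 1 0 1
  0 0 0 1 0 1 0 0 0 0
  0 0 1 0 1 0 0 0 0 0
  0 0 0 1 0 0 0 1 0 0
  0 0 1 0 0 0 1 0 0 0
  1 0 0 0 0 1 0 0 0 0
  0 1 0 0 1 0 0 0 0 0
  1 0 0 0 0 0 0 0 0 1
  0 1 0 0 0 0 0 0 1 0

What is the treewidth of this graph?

A width-2 tree decomposition is:
Bags: B1 = {2, 3, 5}  B2 = {3, 4, 5}  B3 = {4, 5, 7}  B4 = {1, 5, 7}  B5 = {1, 5, 9}  B6 = {5, 8, 9}  B7 = {0, 5, 8}  B8 = {0, 5, 6}
Tree: B1–B2, B2–B3, B3–B4, B4–B5, B5–B6, B6–B7, B7–B8
Every bag has size at most 3, so the width is 3 − 1 = 2 and tw(G) ≤ 2. Since 5–2–3–4–7–1–9–8–0–6–5 is a cycle in G, G is not acyclic. Forests are exactly the graphs of treewidth ≤ 1, so tw(G) ≥ 2. The upper and lower bounds meet at 2, so that is the treewidth.

2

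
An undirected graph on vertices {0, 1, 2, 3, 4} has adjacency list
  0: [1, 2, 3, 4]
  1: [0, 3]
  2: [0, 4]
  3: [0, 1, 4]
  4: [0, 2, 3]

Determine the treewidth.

A width-2 tree decomposition is:
Bags: B1 = {0, 2, 4}  B2 = {0, 3, 4}  B3 = {0, 1, 3}
Tree: B1–B2, B2–B3
Every bag has size at most 3, so the width is 3 − 1 = 2 and tw(G) ≤ 2. For the lower bound, the 3 vertices {0, 2, 4} are pairwise adjacent, and any tree decomposition puts a clique entirely inside one bag — forcing width ≥ 2. Combining the bounds, tw(G) = 2.

2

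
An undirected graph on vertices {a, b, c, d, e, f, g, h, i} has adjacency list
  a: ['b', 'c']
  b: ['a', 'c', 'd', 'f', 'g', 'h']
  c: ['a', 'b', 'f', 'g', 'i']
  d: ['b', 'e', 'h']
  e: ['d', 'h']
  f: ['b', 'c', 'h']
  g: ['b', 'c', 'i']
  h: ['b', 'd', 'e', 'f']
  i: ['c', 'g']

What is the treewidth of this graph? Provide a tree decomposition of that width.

Treewidth 2.
One optimal decomposition is:
Bags: B1 = {b, c, f}  B2 = {b, f, h}  B3 = {b, d, h}  B4 = {b, c, g}  B5 = {c, g, i}  B6 = {a, b, c}  B7 = {d, e, h}
Tree: B1–B2, B2–B3, B1–B4, B4–B5, B4–B6, B3–B7

Every bag has size at most 3, so the width is 3 − 1 = 2 and tw(G) ≤ 2. On the other hand G contains the 3-clique {d, e, h}. A clique must lie in a single bag of any decomposition, so no decomposition can have width below 2. Combining the bounds, tw(G) = 2.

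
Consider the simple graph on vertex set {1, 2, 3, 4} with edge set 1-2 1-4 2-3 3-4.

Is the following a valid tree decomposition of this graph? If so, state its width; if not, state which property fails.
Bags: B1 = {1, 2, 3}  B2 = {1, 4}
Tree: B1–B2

A tree decomposition must satisfy three properties: every vertex lies in some bag; for every edge, both endpoints lie together in some bag; and for every vertex, the bags containing it form a connected subtree. Here edge (3,4) lies in no bag, so the decomposition is invalid.

No — edge (3,4) lies in no bag.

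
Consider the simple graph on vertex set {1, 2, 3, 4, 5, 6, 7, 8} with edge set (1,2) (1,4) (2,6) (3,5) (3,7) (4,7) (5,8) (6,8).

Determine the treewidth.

2

A width-2 tree decomposition is:
Bags: B1 = {2, 6, 8}  B2 = {1, 2, 8}  B3 = {1, 4, 8}  B4 = {4, 7, 8}  B5 = {3, 7, 8}  B6 = {3, 5, 8}
Tree: B1–B2, B2–B3, B3–B4, B4–B5, B5–B6
Every bag has size at most 3, so the width is 3 − 1 = 2 and tw(G) ≤ 2. Since 8–6–2–1–4–7–3–5–8 is a cycle in G, G is not acyclic. Forests are exactly the graphs of treewidth ≤ 1, so tw(G) ≥ 2. Therefore the treewidth is 2.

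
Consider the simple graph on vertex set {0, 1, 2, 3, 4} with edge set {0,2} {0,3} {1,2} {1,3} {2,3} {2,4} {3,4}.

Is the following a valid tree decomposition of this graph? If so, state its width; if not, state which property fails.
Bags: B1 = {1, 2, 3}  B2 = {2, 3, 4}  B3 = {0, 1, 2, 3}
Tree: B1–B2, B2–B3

No — bags containing vertex 1 are not connected in the tree.

A tree decomposition must satisfy three properties: every vertex lies in some bag; for every edge, both endpoints lie together in some bag; and for every vertex, the bags containing it form a connected subtree. Here bags containing vertex 1 are not connected in the tree, so the decomposition is invalid.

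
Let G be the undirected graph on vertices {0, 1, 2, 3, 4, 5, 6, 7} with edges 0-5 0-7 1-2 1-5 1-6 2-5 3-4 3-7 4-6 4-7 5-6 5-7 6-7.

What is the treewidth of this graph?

A width-2 tree decomposition is:
Bags: B1 = {1, 5, 6}  B2 = {5, 6, 7}  B3 = {1, 2, 5}  B4 = {0, 5, 7}  B5 = {4, 6, 7}  B6 = {3, 4, 7}
Tree: B1–B2, B1–B3, B2–B4, B2–B5, B5–B6
The largest bag has 3 vertices, giving width 2; this decomposition certifies tw(G) ≤ 2. For the lower bound, the 3 vertices {3, 4, 7} are pairwise adjacent, and any tree decomposition puts a clique entirely inside one bag — forcing width ≥ 2. Combining the bounds, tw(G) = 2.

2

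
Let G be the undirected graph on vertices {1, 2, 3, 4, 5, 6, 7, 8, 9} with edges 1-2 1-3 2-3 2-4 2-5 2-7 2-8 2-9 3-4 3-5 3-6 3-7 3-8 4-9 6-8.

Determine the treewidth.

A width-2 tree decomposition is:
Bags: B1 = {1, 2, 3}  B2 = {2, 3, 5}  B3 = {2, 3, 7}  B4 = {2, 3, 8}  B5 = {2, 3, 4}  B6 = {2, 4, 9}  B7 = {3, 6, 8}
Tree: B1–B2, B1–B3, B3–B4, B2–B5, B5–B6, B4–B7
Each bag holds 3 vertices, so the decomposition has width 2, which upper-bounds the treewidth. On the other hand G contains the 3-clique {2, 4, 9}. A clique must lie in a single bag of any decomposition, so no decomposition can have width below 2. Combining the bounds, tw(G) = 2.

2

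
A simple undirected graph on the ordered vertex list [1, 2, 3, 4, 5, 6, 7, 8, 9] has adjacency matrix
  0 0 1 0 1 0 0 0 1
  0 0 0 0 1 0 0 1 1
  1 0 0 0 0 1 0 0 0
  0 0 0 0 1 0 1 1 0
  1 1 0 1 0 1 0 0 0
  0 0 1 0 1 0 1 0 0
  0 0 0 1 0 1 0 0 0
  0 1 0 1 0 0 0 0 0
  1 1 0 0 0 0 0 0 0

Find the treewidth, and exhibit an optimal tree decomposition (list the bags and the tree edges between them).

Treewidth 3.
One optimal decomposition is:
Bags: B1 = {1, 3, 6, 7}  B2 = {1, 5, 6, 7}  B3 = {1, 4, 5, 7}  B4 = {1, 4, 5, 9}  B5 = {2, 4, 5, 9}  B6 = {2, 4, 8, 9}
Tree: B1–B2, B2–B3, B3–B4, B4–B5, B5–B6

The largest bag has 4 vertices, giving width 3; this decomposition certifies tw(G) ≤ 3. For the lower bound: the 4 vertex sets {3,6,7}, {1}, {5}, {2,4,8,9} are disjoint, each induces a connected subgraph, and every pair is joined by at least one edge of G. Contracting each set to a single vertex therefore yields K_{4} as a minor, and since treewidth is minor-monotone, tw(G) ≥ tw(K_{4}) = 3. The upper and lower bounds meet at 3, so that is the treewidth.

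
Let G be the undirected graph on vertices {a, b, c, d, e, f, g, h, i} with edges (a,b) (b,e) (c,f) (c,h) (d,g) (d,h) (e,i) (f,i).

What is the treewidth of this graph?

1

A width-1 tree decomposition is:
Bags: B1 = {d, g}  B2 = {d, h}  B3 = {c, h}  B4 = {c, f}  B5 = {f, i}  B6 = {e, i}  B7 = {b, e}  B8 = {a, b}
Tree: B1–B2, B2–B3, B3–B4, B4–B5, B5–B6, B6–B7, B7–B8
The largest bag has 2 vertices, giving width 1; this decomposition certifies tw(G) ≤ 1. Since G has at least one edge (e.g. g–d), it is not an edgeless graph, so tw(G) ≥ 1. The upper and lower bounds meet at 1, so that is the treewidth.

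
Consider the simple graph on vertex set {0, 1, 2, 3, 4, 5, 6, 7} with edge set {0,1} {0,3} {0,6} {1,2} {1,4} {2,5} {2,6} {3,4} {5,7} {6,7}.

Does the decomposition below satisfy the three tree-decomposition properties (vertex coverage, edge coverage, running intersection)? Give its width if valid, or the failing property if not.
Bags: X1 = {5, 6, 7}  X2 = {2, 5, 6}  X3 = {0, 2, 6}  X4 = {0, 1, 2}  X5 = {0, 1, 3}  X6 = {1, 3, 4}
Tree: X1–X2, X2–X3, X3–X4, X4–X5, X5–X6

Yes; width 2.

Vertex coverage: the bags together contain {0, 1, 2, 3, 4, 5, 6, 7}, the full vertex set. Edge coverage: each edge of G has both endpoints in at least one bag. Running intersection: for every vertex, the bags containing it form a connected subtree. All three properties hold, so this is a valid tree decomposition of width max|bag| − 1 = 2, and hence tw(G) ≤ 2.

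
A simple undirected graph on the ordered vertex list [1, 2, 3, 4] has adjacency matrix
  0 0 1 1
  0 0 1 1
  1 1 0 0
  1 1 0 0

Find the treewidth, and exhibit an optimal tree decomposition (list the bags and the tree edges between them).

Each bag holds 3 vertices, so the decomposition has width 2, which upper-bounds the treewidth. The edges 4–2–3–1–4 form a cycle, so G is not a tree and its treewidth is at least 2. The upper and lower bounds meet at 2, so that is the treewidth.

Treewidth 2.
Bags: B1 = {2, 3, 4}  B2 = {1, 3, 4}
Tree: B1–B2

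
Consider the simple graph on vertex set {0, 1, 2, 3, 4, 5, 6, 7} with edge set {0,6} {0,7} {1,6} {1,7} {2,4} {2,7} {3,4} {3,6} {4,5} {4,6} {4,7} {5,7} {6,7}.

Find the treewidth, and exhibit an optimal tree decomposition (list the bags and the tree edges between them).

Treewidth 2.
One such decomposition:
Bags: B1 = {4, 5, 7}  B2 = {4, 6, 7}  B3 = {1, 6, 7}  B4 = {3, 4, 6}  B5 = {2, 4, 7}  B6 = {0, 6, 7}
Tree: B1–B2, B2–B3, B2–B4, B2–B5, B3–B6

Each bag holds 3 vertices, so the decomposition has width 2, which upper-bounds the treewidth. On the other hand G contains the 3-clique {3, 4, 6}. A clique must lie in a single bag of any decomposition, so no decomposition can have width below 2. The upper and lower bounds meet at 2, so that is the treewidth.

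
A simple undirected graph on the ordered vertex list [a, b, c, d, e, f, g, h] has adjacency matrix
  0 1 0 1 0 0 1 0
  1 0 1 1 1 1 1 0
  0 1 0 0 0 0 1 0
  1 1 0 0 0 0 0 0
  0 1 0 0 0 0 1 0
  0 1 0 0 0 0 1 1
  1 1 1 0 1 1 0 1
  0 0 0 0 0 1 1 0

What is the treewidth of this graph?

2

A width-2 tree decomposition is:
Bags: B1 = {b, f, g}  B2 = {b, c, g}  B3 = {a, b, g}  B4 = {a, b, d}  B5 = {f, g, h}  B6 = {b, e, g}
Tree: B1–B2, B1–B3, B3–B4, B1–B5, B3–B6
Each bag holds 3 vertices, so the decomposition has width 2, which upper-bounds the treewidth. On the other hand G contains the 3-clique {a, b, d}. A clique must lie in a single bag of any decomposition, so no decomposition can have width below 2. The upper and lower bounds meet at 2, so that is the treewidth.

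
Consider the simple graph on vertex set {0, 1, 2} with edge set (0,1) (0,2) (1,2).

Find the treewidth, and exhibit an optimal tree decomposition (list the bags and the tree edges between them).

With just one bag of size 3, the width is 3 − 1 = 2, so tw(G) ≤ 2. On the other hand G contains the 3-clique {0, 1, 2}. A clique must lie in a single bag of any decomposition, so no decomposition can have width below 2. Therefore the treewidth is 2.

Treewidth 2.
One optimal decomposition is:
Bags: B1 = {0, 1, 2}
Tree: (single bag)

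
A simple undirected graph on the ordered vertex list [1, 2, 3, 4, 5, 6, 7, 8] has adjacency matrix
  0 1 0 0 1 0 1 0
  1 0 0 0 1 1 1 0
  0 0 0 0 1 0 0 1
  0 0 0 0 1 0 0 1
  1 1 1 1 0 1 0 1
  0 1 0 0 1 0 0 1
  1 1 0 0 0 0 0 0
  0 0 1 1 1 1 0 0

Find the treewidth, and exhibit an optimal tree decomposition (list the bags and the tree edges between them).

The largest bag has 3 vertices, giving width 2; this decomposition certifies tw(G) ≤ 2. On the other hand G contains the 3-clique {3, 5, 8}. A clique must lie in a single bag of any decomposition, so no decomposition can have width below 2. The upper and lower bounds meet at 2, so that is the treewidth.

Treewidth 2.
Bags: B1 = {1, 2, 5}  B2 = {2, 5, 6}  B3 = {5, 6, 8}  B4 = {4, 5, 8}  B5 = {3, 5, 8}  B6 = {1, 2, 7}
Tree: B1–B2, B2–B3, B3–B4, B3–B5, B1–B6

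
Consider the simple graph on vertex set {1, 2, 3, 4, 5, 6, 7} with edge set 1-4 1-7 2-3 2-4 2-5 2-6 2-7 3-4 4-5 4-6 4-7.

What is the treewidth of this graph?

A width-2 tree decomposition is:
Bags: B1 = {2, 4, 5}  B2 = {2, 4, 7}  B3 = {2, 4, 6}  B4 = {1, 4, 7}  B5 = {2, 3, 4}
Tree: B1–B2, B1–B3, B2–B4, B2–B5
Every bag has size at most 3, so the width is 3 − 1 = 2 and tw(G) ≤ 2. On the other hand G contains the 3-clique {1, 4, 7}. A clique must lie in a single bag of any decomposition, so no decomposition can have width below 2. Therefore the treewidth is 2.

2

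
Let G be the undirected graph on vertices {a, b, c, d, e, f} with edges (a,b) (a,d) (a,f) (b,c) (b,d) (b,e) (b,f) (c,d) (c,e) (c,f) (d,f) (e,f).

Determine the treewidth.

3

A width-3 tree decomposition is:
Bags: B1 = {a, b, d, f}  B2 = {b, c, d, f}  B3 = {b, c, e, f}
Tree: B1–B2, B2–B3
The largest bag has 4 vertices, giving width 3; this decomposition certifies tw(G) ≤ 3. On the other hand G contains the 4-clique {b, c, d, f}. A clique must lie in a single bag of any decomposition, so no decomposition can have width below 3. The upper and lower bounds meet at 3, so that is the treewidth.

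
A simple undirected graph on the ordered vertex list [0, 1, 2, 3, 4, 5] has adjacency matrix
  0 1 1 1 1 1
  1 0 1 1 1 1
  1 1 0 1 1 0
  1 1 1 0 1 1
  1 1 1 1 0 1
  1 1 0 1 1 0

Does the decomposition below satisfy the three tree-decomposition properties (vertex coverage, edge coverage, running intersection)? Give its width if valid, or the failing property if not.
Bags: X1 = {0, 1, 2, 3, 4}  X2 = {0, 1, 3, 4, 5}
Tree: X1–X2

Yes; width 4.

Checking the three conditions: (i) the bags cover all of {0, 1, 2, 3, 4, 5}; (ii) for each edge, some bag contains both endpoints; (iii) the bags containing any fixed vertex form a subtree. All hold, so the decomposition is valid with width 5 − 1 = 4.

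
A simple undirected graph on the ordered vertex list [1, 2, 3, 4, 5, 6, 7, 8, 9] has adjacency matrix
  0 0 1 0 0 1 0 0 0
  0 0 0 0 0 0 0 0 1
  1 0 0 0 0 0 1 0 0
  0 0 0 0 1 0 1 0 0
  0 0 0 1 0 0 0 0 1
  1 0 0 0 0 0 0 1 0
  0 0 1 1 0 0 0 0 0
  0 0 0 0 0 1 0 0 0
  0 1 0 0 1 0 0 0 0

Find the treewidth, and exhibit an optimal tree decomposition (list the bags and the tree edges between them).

The largest bag has 2 vertices, giving width 1; this decomposition certifies tw(G) ≤ 1. G has an edge, so its treewidth is at least 1. The upper and lower bounds meet at 1, so that is the treewidth.

Treewidth 1.
Bags: B1 = {2, 9}  B2 = {5, 9}  B3 = {4, 5}  B4 = {4, 7}  B5 = {3, 7}  B6 = {1, 3}  B7 = {1, 6}  B8 = {6, 8}
Tree: B1–B2, B2–B3, B3–B4, B4–B5, B5–B6, B6–B7, B7–B8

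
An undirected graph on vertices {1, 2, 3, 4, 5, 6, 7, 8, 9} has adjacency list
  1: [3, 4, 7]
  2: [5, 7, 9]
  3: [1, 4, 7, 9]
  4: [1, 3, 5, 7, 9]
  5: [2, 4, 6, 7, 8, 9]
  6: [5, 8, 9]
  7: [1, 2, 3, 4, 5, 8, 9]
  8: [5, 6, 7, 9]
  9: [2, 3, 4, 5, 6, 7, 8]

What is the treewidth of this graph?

A width-3 tree decomposition is:
Bags: B1 = {4, 5, 7, 9}  B2 = {5, 7, 8, 9}  B3 = {2, 5, 7, 9}  B4 = {3, 4, 7, 9}  B5 = {1, 3, 4, 7}  B6 = {5, 6, 8, 9}
Tree: B1–B2, B1–B3, B1–B4, B4–B5, B2–B6
Every bag has size at most 4, so the width is 4 − 1 = 3 and tw(G) ≤ 3. Conversely, {5, 6, 8, 9} is a clique of size 4, and the vertices of any clique must share a bag in every tree decomposition; so some bag has ≥ 4 vertices and tw(G) ≥ 3. The upper and lower bounds meet at 3, so that is the treewidth.

3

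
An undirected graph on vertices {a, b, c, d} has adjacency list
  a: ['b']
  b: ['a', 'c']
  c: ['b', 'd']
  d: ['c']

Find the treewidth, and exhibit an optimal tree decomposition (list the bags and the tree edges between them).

Treewidth 1.
Bags: B1 = {a, b}  B2 = {b, c}  B3 = {c, d}
Tree: B1–B2, B2–B3

The largest bag has 2 vertices, giving width 1; this decomposition certifies tw(G) ≤ 1. Any graph with an edge has treewidth ≥ 1, and G has the edge a–b. Therefore the treewidth is 1.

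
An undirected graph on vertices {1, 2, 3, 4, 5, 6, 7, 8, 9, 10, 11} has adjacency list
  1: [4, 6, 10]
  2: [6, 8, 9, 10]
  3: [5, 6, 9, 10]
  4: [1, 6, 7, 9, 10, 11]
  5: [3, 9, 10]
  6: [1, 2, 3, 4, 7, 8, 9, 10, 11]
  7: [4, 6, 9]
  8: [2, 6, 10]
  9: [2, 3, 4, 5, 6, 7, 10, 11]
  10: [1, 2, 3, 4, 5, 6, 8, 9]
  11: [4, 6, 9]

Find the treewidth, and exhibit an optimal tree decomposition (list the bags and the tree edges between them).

Every bag has size at most 4, so the width is 4 − 1 = 3 and tw(G) ≤ 3. On the other hand G contains the 4-clique {3, 5, 9, 10}. A clique must lie in a single bag of any decomposition, so no decomposition can have width below 3. Hence tw(G) = 3 exactly.

Treewidth 3.
One such decomposition:
Bags: B1 = {2, 6, 9, 10}  B2 = {4, 6, 9, 10}  B3 = {4, 6, 9, 11}  B4 = {3, 6, 9, 10}  B5 = {3, 5, 9, 10}  B6 = {4, 6, 7, 9}  B7 = {1, 4, 6, 10}  B8 = {2, 6, 8, 10}
Tree: B1–B2, B2–B3, B2–B4, B4–B5, B2–B6, B2–B7, B1–B8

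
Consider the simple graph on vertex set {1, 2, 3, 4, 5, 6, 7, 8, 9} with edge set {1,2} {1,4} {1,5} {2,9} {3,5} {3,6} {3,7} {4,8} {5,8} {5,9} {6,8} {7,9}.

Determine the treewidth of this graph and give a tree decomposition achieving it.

The largest bag has 4 vertices, giving width 3; this decomposition certifies tw(G) ≤ 3. For the lower bound: the 4 vertex sets {4,6,8}, {1}, {5}, {2,3,7,9} are disjoint, each induces a connected subgraph, and every pair is joined by at least one edge of G. Contracting each set to a single vertex therefore yields K_{4} as a minor, and since treewidth is minor-monotone, tw(G) ≥ tw(K_{4}) = 3. The upper and lower bounds meet at 3, so that is the treewidth.

Treewidth 3.
One such decomposition:
Bags: B1 = {1, 4, 6, 8}  B2 = {1, 5, 6, 8}  B3 = {1, 3, 5, 6}  B4 = {1, 2, 3, 5}  B5 = {2, 3, 5, 9}  B6 = {2, 3, 7, 9}
Tree: B1–B2, B2–B3, B3–B4, B4–B5, B5–B6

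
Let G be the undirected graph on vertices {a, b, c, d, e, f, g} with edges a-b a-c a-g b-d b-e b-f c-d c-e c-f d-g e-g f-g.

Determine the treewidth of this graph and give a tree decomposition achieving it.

Treewidth 3.
Bags: B1 = {b, c, e, g}  B2 = {b, c, d, g}  B3 = {a, b, c, g}  B4 = {b, c, f, g}
Tree: B1–B2, B2–B3, B3–B4

Every bag has size at most 4, so the width is 4 − 1 = 3 and tw(G) ≤ 3. For the lower bound: the 4 vertex sets {e,g}, {b,d}, {c}, {a} are disjoint, each induces a connected subgraph, and every pair is joined by at least one edge of G. Contracting each set to a single vertex therefore yields K_{4} as a minor, and since treewidth is minor-monotone, tw(G) ≥ tw(K_{4}) = 3. Hence tw(G) = 3 exactly.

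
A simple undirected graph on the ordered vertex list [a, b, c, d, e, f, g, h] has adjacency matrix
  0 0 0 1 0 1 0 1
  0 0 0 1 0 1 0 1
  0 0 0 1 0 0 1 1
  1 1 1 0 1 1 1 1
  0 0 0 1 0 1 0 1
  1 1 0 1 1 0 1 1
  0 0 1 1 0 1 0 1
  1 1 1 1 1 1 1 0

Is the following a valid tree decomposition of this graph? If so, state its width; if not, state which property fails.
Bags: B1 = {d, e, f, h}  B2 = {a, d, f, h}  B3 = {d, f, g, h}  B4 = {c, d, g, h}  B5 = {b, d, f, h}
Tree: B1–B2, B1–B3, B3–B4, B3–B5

Checking the three conditions: (i) the bags cover all of {a, b, c, d, e, f, g, h}; (ii) for each edge, some bag contains both endpoints; (iii) the bags containing any fixed vertex form a subtree. All hold, so the decomposition is valid with width 4 − 1 = 3.

Yes; width 3.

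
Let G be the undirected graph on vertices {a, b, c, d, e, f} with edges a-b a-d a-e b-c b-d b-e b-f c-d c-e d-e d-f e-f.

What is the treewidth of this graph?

3

A width-3 tree decomposition is:
Bags: B1 = {b, d, e, f}  B2 = {a, b, d, e}  B3 = {b, c, d, e}
Tree: B1–B2, B2–B3
Every bag has size at most 4, so the width is 4 − 1 = 3 and tw(G) ≤ 3. For the lower bound, the 4 vertices {a, b, d, e} are pairwise adjacent, and any tree decomposition puts a clique entirely inside one bag — forcing width ≥ 3. Hence tw(G) = 3 exactly.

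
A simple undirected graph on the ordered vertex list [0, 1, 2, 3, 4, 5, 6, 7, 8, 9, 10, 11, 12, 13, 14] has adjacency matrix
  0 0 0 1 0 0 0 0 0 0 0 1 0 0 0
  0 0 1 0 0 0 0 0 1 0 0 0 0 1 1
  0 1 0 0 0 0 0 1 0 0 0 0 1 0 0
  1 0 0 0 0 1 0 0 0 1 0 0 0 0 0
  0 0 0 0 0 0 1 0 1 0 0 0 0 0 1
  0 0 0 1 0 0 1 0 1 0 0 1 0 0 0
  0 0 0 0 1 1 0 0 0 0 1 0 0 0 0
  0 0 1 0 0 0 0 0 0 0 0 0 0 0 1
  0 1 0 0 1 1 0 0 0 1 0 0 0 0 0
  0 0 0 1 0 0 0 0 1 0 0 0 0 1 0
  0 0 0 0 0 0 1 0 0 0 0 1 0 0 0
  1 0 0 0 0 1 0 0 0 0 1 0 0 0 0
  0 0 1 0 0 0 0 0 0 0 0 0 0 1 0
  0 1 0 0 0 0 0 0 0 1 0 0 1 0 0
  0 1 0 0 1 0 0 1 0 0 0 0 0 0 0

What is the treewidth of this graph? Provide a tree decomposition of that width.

Treewidth 3.
Bags: B1 = {2, 7, 12, 13}  B2 = {1, 2, 7, 13}  B3 = {1, 7, 13, 14}  B4 = {1, 9, 13, 14}  B5 = {1, 8, 9, 14}  B6 = {4, 8, 9, 14}  B7 = {3, 4, 8, 9}  B8 = {3, 4, 5, 8}  B9 = {3, 4, 5, 6}  B10 = {0, 3, 5, 6}  B11 = {0, 5, 6, 11}  B12 = {0, 6, 10, 11}
Tree: B1–B2, B2–B3, B3–B4, B4–B5, B5–B6, B6–B7, B7–B8, B8–B9, B9–B10, B10–B11, B11–B12

The largest bag has 4 vertices, giving width 3; this decomposition certifies tw(G) ≤ 3. For the lower bound: the 4 vertex sets {2,7,12}, {13}, {1}, {4,8,9,14} are disjoint, each induces a connected subgraph, and every pair is joined by at least one edge of G. Contracting each set to a single vertex therefore yields K_{4} as a minor, and since treewidth is minor-monotone, tw(G) ≥ tw(K_{4}) = 3. Therefore the treewidth is 3.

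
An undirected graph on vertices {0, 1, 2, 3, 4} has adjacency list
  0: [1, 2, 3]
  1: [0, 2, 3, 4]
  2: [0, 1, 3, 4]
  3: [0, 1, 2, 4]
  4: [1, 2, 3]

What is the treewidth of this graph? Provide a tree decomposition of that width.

Treewidth 3.
One optimal decomposition is:
Bags: B1 = {1, 2, 3, 4}  B2 = {0, 1, 2, 3}
Tree: B1–B2

The largest bag has 4 vertices, giving width 3; this decomposition certifies tw(G) ≤ 3. On the other hand G contains the 4-clique {0, 1, 2, 3}. A clique must lie in a single bag of any decomposition, so no decomposition can have width below 3. Hence tw(G) = 3 exactly.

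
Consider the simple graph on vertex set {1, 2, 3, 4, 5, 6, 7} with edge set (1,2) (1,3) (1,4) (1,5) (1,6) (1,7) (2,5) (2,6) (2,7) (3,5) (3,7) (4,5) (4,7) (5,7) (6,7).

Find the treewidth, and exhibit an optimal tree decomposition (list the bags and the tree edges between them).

Treewidth 3.
Bags: B1 = {1, 3, 5, 7}  B2 = {1, 2, 5, 7}  B3 = {1, 2, 6, 7}  B4 = {1, 4, 5, 7}
Tree: B1–B2, B2–B3, B2–B4

Every bag has size at most 4, so the width is 4 − 1 = 3 and tw(G) ≤ 3. Conversely, {1, 2, 5, 7} is a clique of size 4, and the vertices of any clique must share a bag in every tree decomposition; so some bag has ≥ 4 vertices and tw(G) ≥ 3. Therefore the treewidth is 3.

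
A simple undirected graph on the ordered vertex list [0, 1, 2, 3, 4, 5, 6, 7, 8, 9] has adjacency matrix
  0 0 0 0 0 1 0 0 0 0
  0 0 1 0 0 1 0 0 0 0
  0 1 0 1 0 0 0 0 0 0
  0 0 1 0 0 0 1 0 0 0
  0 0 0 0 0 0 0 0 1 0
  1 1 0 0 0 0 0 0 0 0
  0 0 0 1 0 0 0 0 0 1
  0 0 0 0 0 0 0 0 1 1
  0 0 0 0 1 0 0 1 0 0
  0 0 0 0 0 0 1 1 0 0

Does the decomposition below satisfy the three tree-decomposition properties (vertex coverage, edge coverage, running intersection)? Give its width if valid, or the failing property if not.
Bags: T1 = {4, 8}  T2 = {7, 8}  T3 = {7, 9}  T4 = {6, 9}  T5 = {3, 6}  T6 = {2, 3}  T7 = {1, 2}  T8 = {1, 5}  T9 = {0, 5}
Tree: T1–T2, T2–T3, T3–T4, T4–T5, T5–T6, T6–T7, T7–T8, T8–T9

Yes; width 1.

Every vertex of G appears in some bag (union = {0, 1, 2, 3, 4, 5, 6, 7, 8, 9}); every edge is covered by a bag; and for each vertex v the set of bags containing v is connected in the bag tree. The decomposition is therefore valid. The largest bag has 2 vertices, so the width is 1.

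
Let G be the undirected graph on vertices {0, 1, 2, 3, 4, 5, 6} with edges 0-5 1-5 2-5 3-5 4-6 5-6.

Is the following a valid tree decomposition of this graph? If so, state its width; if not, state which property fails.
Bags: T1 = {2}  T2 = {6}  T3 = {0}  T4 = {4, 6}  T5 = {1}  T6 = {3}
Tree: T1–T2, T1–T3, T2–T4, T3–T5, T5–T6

A tree decomposition must satisfy three properties: every vertex lies in some bag; for every edge, both endpoints lie together in some bag; and for every vertex, the bags containing it form a connected subtree. Here vertex 5 appears in no bag, so the decomposition is invalid.

No — vertex 5 appears in no bag.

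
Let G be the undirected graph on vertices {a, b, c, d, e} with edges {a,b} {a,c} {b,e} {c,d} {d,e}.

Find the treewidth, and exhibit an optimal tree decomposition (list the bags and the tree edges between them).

The largest bag has 3 vertices, giving width 2; this decomposition certifies tw(G) ≤ 2. For the lower bound, G contains the cycle a–b–e–d–c–a, so G is not a forest; only forests have treewidth ≤ 1, hence tw(G) ≥ 2. Hence tw(G) = 2 exactly.

Treewidth 2.
One optimal decomposition is:
Bags: B1 = {a, b, e}  B2 = {a, d, e}  B3 = {a, c, d}
Tree: B1–B2, B2–B3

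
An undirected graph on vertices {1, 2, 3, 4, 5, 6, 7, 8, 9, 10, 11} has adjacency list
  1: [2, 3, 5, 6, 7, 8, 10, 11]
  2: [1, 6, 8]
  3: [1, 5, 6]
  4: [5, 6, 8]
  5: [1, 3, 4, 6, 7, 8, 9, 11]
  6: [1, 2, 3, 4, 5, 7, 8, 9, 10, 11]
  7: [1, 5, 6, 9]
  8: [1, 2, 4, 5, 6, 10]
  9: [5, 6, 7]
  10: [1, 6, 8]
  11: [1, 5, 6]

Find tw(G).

3

A width-3 tree decomposition is:
Bags: B1 = {1, 5, 6, 8}  B2 = {1, 6, 8, 10}  B3 = {1, 5, 6, 7}  B4 = {1, 5, 6, 11}  B5 = {1, 2, 6, 8}  B6 = {5, 6, 7, 9}  B7 = {4, 5, 6, 8}  B8 = {1, 3, 5, 6}
Tree: B1–B2, B1–B3, B3–B4, B1–B5, B3–B6, B1–B7, B1–B8
Every bag has size at most 4, so the width is 4 − 1 = 3 and tw(G) ≤ 3. On the other hand G contains the 4-clique {1, 2, 6, 8}. A clique must lie in a single bag of any decomposition, so no decomposition can have width below 3. The upper and lower bounds meet at 3, so that is the treewidth.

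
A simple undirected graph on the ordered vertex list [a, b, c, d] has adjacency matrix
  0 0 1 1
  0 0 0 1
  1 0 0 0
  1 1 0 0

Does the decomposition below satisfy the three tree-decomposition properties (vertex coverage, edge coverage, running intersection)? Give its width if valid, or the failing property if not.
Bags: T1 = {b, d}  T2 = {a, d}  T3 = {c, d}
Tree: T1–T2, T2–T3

A tree decomposition must satisfy three properties: every vertex lies in some bag; for every edge, both endpoints lie together in some bag; and for every vertex, the bags containing it form a connected subtree. Here edge (a,c) lies in no bag, so the decomposition is invalid.

No — edge (a,c) lies in no bag.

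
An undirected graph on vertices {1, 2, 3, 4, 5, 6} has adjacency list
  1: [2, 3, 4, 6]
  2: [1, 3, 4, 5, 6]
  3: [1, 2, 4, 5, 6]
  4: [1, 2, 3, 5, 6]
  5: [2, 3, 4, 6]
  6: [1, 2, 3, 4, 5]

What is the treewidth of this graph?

A width-4 tree decomposition is:
Bags: B1 = {1, 2, 3, 4, 6}  B2 = {2, 3, 4, 5, 6}
Tree: B1–B2
The largest bag has 5 vertices, giving width 4; this decomposition certifies tw(G) ≤ 4. On the other hand G contains the 5-clique {1, 2, 3, 4, 6}. A clique must lie in a single bag of any decomposition, so no decomposition can have width below 4. Hence tw(G) = 4 exactly.

4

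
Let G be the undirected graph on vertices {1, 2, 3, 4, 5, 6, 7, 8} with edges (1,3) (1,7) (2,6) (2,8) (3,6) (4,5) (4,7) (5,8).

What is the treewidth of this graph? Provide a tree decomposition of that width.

The largest bag has 3 vertices, giving width 2; this decomposition certifies tw(G) ≤ 2. The edges 8–5–4–7–1–3–6–2–8 form a cycle, so G is not a tree and its treewidth is at least 2. Hence tw(G) = 2 exactly.

Treewidth 2.
Bags: B1 = {4, 5, 8}  B2 = {4, 7, 8}  B3 = {1, 7, 8}  B4 = {1, 3, 8}  B5 = {3, 6, 8}  B6 = {2, 6, 8}
Tree: B1–B2, B2–B3, B3–B4, B4–B5, B5–B6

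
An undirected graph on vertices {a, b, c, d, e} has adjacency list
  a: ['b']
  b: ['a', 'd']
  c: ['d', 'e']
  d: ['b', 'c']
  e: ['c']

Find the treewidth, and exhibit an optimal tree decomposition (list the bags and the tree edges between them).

Each bag holds 2 vertices, so the decomposition has width 1, which upper-bounds the treewidth. G has an edge, so its treewidth is at least 1. Therefore the treewidth is 1.

Treewidth 1.
One such decomposition:
Bags: B1 = {a, b}  B2 = {b, d}  B3 = {c, d}  B4 = {c, e}
Tree: B1–B2, B2–B3, B3–B4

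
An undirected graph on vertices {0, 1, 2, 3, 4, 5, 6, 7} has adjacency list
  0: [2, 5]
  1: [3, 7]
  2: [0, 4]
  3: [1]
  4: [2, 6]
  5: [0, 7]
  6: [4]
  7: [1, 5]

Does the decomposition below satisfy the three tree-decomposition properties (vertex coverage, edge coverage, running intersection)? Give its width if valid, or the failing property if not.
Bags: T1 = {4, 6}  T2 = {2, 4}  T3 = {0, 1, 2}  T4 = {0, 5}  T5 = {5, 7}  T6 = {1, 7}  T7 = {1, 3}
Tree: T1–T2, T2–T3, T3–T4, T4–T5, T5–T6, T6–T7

A tree decomposition must satisfy three properties: every vertex lies in some bag; for every edge, both endpoints lie together in some bag; and for every vertex, the bags containing it form a connected subtree. Here bags containing vertex 1 are not connected in the tree, so the decomposition is invalid.

No — bags containing vertex 1 are not connected in the tree.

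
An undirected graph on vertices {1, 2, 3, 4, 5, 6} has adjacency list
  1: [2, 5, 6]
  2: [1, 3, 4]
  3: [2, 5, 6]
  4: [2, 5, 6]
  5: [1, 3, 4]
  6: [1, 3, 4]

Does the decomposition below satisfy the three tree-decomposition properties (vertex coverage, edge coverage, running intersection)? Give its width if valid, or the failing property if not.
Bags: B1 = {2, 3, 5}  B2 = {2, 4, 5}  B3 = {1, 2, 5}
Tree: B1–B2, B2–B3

No — vertex 6 appears in no bag.

A tree decomposition must satisfy three properties: every vertex lies in some bag; for every edge, both endpoints lie together in some bag; and for every vertex, the bags containing it form a connected subtree. Here vertex 6 appears in no bag, so the decomposition is invalid.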